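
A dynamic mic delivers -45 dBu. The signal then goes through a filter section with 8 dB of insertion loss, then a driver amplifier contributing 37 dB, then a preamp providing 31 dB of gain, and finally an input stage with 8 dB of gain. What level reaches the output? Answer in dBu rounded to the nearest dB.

+23 dBu

Cascaded gains and losses add directly in dB.
-45 − 8 + 37 + 31 + 8 = +23 dBu.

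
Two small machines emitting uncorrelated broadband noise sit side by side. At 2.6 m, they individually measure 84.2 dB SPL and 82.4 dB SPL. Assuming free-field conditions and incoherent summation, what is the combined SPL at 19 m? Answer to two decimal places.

Combined at 2.6 m: 10·log₁₀(10^(84.2/10)+10^(82.4/10)) = 86.403 dB SPL.
Then apply −20·log₁₀(19/2.6) = -17.276 dB → 69.13 dB SPL.

69.13 dB SPL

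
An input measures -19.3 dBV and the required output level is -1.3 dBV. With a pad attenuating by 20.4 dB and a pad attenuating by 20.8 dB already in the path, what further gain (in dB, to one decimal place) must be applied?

59.2 dB

The required make-up gain is the shortfall in the dB sum.
G = -1.3 − (-19.3) + 20.4 + 20.8 = 59.2 dB.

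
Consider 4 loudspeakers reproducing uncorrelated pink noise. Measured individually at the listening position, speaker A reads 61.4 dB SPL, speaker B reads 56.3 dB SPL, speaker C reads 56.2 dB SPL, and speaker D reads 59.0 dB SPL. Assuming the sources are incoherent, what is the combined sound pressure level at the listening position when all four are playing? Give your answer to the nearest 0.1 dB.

Incoherent sources sum as intensities:
L_total = 10·log₁₀(10^(61.4/10) + 10^(56.3/10) + 10^(56.2/10) + 10^(59.0/10)) = 10·log₁₀(3018000) = 64.8 dB SPL.

64.8 dB SPL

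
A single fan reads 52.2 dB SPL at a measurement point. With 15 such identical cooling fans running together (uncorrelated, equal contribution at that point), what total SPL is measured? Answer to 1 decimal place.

64.0 dB SPL

15 equal incoherent sources raise the level by 10·log₁₀(15) = 11.76 dB.
L_total = 52.2 + 11.76 = 64.0 dB SPL.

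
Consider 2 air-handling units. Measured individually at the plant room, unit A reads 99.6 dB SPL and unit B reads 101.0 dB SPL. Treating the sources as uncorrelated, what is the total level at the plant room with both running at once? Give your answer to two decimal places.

103.37 dB SPL

Uncorrelated sources add in intensity (power), not in dB.
L_total = 10·log₁₀(10^(99.6/10) + 10^(101.0/10)) = 10·log₁₀(21709000000) = 103.37 dB SPL.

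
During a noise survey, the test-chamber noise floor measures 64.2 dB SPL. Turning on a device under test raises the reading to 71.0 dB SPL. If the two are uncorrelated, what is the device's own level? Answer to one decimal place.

Remove the background by subtracting linear intensities:
L_src = 10·log₁₀(10^(71.0/10) − 10^(64.2/10)) = 10·log₁₀(9959000) = 70.0 dB SPL.

70.0 dB SPL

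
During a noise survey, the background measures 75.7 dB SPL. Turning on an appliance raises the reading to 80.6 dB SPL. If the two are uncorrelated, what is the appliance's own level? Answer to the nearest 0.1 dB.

Subtract intensities: L_src = 10·log₁₀(10^(L_total/10) − 10^(L_bg/10)).
L_src = 10·log₁₀(10^(80.6/10) − 10^(75.7/10)) = 10·log₁₀(77660000) = 78.9 dB SPL.

78.9 dB SPL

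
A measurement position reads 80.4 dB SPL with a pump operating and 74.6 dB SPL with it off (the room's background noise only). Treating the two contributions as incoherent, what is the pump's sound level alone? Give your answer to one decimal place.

79.1 dB SPL

Remove the background by subtracting linear intensities:
L_src = 10·log₁₀(10^(80.4/10) − 10^(74.6/10)) = 10·log₁₀(80810000) = 79.1 dB SPL.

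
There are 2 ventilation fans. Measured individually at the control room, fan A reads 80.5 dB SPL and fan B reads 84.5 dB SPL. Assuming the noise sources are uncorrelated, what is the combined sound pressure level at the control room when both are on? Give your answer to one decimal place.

Uncorrelated sources add in intensity (power), not in dB.
L_total = 10·log₁₀(10^(80.5/10) + 10^(84.5/10)) = 10·log₁₀(394000000) = 86.0 dB SPL.

86.0 dB SPL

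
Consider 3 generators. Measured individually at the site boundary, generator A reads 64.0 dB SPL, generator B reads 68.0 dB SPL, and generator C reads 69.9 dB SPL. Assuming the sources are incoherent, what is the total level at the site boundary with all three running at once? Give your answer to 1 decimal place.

72.7 dB SPL

Uncorrelated sources add in intensity (power), not in dB.
L_total = 10·log₁₀(10^(64.0/10) + 10^(68.0/10) + 10^(69.9/10)) = 10·log₁₀(18590000) = 72.7 dB SPL.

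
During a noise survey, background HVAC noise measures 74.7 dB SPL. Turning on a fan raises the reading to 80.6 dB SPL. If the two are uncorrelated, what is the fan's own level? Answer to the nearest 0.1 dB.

Remove the background by subtracting linear intensities:
L_src = 10·log₁₀(10^(80.6/10) − 10^(74.7/10)) = 10·log₁₀(85300000) = 79.3 dB SPL.

79.3 dB SPL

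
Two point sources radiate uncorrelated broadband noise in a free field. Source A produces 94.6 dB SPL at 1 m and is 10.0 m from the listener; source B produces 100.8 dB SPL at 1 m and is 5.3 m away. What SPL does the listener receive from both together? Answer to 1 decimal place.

At the listener: L_A = 94.6 − 20·log₁₀(10.0) = 74.60 dB; L_B = 100.8 − 20·log₁₀(5.3) = 86.31 dB.
Combined: 10·log₁₀(10^(74.60/10)+10^(86.31/10)) = 86.6 dB SPL.

86.6 dB SPL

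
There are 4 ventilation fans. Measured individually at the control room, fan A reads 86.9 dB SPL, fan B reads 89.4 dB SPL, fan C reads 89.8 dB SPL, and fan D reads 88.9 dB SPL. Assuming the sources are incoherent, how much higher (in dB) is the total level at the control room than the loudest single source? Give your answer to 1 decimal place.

Incoherent sources sum as intensities:
L_total = 10·log₁₀(10^(86.9/10) + 10^(89.4/10) + 10^(89.8/10) + 10^(88.9/10)) = 94.90 dB SPL.
Excess over the loudest (89.8 dB): 94.90 − 89.8 = 5.1 dB.

5.1 dB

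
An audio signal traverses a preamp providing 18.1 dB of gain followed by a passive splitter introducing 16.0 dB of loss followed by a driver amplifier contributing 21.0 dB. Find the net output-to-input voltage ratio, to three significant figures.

14.3

Net gain = 18.1 + (−16.0) + 21.0 = 23.1 dB.
Voltage ratio = 10^(23.1/20) = 14.3.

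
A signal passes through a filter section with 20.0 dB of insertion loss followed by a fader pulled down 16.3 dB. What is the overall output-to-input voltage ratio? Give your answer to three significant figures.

Net gain = (−20.0) + (−16.3) = -36.3 dB.
Voltage ratio = 10^(-36.3/20) = 0.0153.

0.0153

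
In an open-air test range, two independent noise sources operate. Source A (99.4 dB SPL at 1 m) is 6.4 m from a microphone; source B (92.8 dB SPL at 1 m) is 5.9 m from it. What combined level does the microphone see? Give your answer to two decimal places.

At the listener: L_A = 99.4 − 20·log₁₀(6.4) = 83.276 dB; L_B = 92.8 − 20·log₁₀(5.9) = 77.383 dB.
Combined: 10·log₁₀(10^(83.276/10)+10^(77.383/10)) = 84.27 dB SPL.

84.27 dB SPL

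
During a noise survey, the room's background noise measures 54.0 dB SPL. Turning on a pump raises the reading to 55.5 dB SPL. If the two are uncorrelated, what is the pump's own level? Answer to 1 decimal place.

50.2 dB SPL

Subtract intensities: L_src = 10·log₁₀(10^(L_total/10) − 10^(L_bg/10)).
L_src = 10·log₁₀(10^(55.5/10) − 10^(54.0/10)) = 10·log₁₀(103600) = 50.2 dB SPL.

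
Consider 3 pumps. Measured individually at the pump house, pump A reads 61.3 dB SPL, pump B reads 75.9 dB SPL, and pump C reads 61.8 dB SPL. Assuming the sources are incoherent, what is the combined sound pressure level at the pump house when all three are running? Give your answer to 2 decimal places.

76.21 dB SPL

Incoherent sources sum as intensities:
L_total = 10·log₁₀(10^(61.3/10) + 10^(75.9/10) + 10^(61.8/10)) = 10·log₁₀(41770000) = 76.21 dB SPL.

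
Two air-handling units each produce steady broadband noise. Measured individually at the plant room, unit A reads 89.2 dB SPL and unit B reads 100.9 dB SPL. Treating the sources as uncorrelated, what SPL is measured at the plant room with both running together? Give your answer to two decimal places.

Add the sources as powers (linear), then convert back to dB:
L_total = 10·log₁₀(10^(89.2/10) + 10^(100.9/10)) = 10·log₁₀(13134000000) = 101.18 dB SPL.

101.18 dB SPL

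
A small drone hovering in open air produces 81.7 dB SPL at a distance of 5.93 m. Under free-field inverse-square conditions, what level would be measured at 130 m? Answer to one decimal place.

Free-field point source: level drops by 20·log₁₀ of the distance ratio.
ΔL = −20·log₁₀(130/5.93) = -26.82 dB, so L₂ = 81.7 + (-26.82) = 54.9 dB SPL.

54.9 dB SPL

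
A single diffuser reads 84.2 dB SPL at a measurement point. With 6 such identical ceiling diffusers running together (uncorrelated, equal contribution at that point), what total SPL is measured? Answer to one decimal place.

92.0 dB SPL

6 equal incoherent sources raise the level by 10·log₁₀(6) = 7.78 dB.
L_total = 84.2 + 7.78 = 92.0 dB SPL.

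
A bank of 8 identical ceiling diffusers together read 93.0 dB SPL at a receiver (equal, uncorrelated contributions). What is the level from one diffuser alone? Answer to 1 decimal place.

84.0 dB SPL

8 equal incoherent sources add 10·log₁₀(8) = 9.03 dB over one source.
L_one = 93.0 − 9.03 = 84.0 dB SPL.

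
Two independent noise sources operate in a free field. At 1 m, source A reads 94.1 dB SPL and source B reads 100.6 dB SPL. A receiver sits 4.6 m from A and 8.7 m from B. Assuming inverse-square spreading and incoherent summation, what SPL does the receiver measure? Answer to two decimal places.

84.36 dB SPL

At the listener: L_A = 94.1 − 20·log₁₀(4.6) = 80.845 dB; L_B = 100.6 − 20·log₁₀(8.7) = 81.810 dB.
Combined: 10·log₁₀(10^(80.845/10)+10^(81.810/10)) = 84.36 dB SPL.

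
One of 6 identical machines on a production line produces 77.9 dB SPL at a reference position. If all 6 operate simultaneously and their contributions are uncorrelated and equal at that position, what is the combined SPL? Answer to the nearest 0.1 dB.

85.7 dB SPL

6 equal incoherent sources raise the level by 10·log₁₀(6) = 7.78 dB.
L_total = 77.9 + 7.78 = 85.7 dB SPL.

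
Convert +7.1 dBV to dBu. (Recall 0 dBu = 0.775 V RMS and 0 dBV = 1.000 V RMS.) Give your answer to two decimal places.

The offset between the scales is 20·log₁₀(0.775/1.000) = −2.214 dB.
So dBu = +7.1 + 2.214 = +9.31 dBu.

+9.31 dBu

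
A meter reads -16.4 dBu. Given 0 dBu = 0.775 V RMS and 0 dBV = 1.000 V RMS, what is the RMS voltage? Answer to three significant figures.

0.117 V

V = 0.775 V × 10^(-16.4/20).
= 0.775 × 0.1514 = 0.117 V.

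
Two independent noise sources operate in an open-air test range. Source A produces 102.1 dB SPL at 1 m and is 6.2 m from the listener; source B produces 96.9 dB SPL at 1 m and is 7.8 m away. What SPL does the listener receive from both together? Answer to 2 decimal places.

At the listener: L_A = 102.1 − 20·log₁₀(6.2) = 86.252 dB; L_B = 96.9 − 20·log₁₀(7.8) = 79.058 dB.
Combined: 10·log₁₀(10^(86.252/10)+10^(79.058/10)) = 87.01 dB SPL.

87.01 dB SPL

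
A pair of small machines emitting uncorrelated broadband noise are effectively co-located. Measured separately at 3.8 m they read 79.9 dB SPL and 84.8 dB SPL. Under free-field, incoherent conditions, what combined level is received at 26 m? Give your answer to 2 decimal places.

69.31 dB SPL

Combined at 3.8 m: 10·log₁₀(10^(79.9/10)+10^(84.8/10)) = 86.018 dB SPL.
Then apply −20·log₁₀(26/3.8) = -16.704 dB → 69.31 dB SPL.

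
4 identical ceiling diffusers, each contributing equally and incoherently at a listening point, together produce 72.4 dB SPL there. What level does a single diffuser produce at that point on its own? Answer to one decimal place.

66.4 dB SPL

4 equal incoherent sources add 10·log₁₀(4) = 6.02 dB over one source.
L_one = 72.4 − 6.02 = 66.4 dB SPL.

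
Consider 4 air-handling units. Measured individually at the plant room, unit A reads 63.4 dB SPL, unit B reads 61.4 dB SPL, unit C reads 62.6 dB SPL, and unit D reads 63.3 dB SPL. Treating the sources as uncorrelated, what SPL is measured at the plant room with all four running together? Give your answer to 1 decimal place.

68.8 dB SPL

Uncorrelated sources add in intensity (power), not in dB.
L_total = 10·log₁₀(10^(63.4/10) + 10^(61.4/10) + 10^(62.6/10) + 10^(63.3/10)) = 10·log₁₀(7526000) = 68.8 dB SPL.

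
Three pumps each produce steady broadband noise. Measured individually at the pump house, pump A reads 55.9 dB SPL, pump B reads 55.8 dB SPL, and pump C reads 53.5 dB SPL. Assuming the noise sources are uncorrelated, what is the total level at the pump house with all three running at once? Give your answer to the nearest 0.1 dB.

Incoherent sources sum as intensities:
L_total = 10·log₁₀(10^(55.9/10) + 10^(55.8/10) + 10^(53.5/10)) = 10·log₁₀(993100) = 60.0 dB SPL.

60.0 dB SPL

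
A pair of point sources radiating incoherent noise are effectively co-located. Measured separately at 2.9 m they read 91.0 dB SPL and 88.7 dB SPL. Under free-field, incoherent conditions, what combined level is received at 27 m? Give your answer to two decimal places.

Combined at 2.9 m: 10·log₁₀(10^(91.0/10)+10^(88.7/10)) = 93.011 dB SPL.
Then apply −20·log₁₀(27/2.9) = -19.379 dB → 73.63 dB SPL.

73.63 dB SPL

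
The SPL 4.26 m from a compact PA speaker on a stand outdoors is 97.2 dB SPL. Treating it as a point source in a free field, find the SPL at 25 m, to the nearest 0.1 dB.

81.8 dB SPL

For a point source in a free field, ΔL = −20·log₁₀(d₂/d₁).
ΔL = −20·log₁₀(25/4.26) = -15.37 dB, so L₂ = 97.2 + (-15.37) = 81.8 dB SPL.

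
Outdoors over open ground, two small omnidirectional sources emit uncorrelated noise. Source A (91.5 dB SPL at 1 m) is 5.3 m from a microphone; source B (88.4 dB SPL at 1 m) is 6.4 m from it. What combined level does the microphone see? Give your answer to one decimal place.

78.3 dB SPL

At the listener: L_A = 91.5 − 20·log₁₀(5.3) = 77.01 dB; L_B = 88.4 − 20·log₁₀(6.4) = 72.28 dB.
Combined: 10·log₁₀(10^(77.01/10)+10^(72.28/10)) = 78.3 dB SPL.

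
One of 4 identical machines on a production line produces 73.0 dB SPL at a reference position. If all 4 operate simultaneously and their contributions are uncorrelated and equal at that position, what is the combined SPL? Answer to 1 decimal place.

79.0 dB SPL

4 equal incoherent sources raise the level by 10·log₁₀(4) = 6.02 dB.
L_total = 73.0 + 6.02 = 79.0 dB SPL.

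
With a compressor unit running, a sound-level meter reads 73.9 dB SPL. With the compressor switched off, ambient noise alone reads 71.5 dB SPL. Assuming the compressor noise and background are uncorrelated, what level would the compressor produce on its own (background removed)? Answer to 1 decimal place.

70.2 dB SPL

Background correction is a power subtraction:
L_src = 10·log₁₀(10^(73.9/10) − 10^(71.5/10)) = 10·log₁₀(10420000) = 70.2 dB SPL.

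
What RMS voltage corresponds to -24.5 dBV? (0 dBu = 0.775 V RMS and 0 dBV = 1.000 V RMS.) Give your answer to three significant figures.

V = 1.000 V × 10^(-24.5/20).
= 1.000 × 0.05957 = 0.0596 V.

0.0596 V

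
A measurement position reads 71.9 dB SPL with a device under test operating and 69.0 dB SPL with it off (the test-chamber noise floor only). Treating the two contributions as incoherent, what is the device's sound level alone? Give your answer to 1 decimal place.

68.8 dB SPL

Background correction is a power subtraction:
L_src = 10·log₁₀(10^(71.9/10) − 10^(69.0/10)) = 10·log₁₀(7545000) = 68.8 dB SPL.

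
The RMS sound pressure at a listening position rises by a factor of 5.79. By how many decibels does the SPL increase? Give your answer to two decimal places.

15.25 dB

SPL change from a pressure ratio uses the 20·log₁₀ form:
20·log₁₀(5.79) = 15.25 dB.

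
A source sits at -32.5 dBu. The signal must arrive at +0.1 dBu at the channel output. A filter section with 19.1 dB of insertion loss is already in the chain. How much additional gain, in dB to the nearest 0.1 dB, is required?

The required make-up gain is the shortfall in the dB sum.
G = +0.1 − (-32.5) + 19.1 = 51.7 dB.

51.7 dB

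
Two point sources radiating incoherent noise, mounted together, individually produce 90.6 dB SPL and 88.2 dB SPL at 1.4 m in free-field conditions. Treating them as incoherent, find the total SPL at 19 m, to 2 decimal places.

Combined at 1.4 m: 10·log₁₀(10^(90.6/10)+10^(88.2/10)) = 92.574 dB SPL.
Then apply −20·log₁₀(19/1.4) = -22.653 dB → 69.92 dB SPL.

69.92 dB SPL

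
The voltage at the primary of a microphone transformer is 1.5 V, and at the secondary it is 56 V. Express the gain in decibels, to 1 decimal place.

Voltage is an amplitude quantity, so gain = 20·log₁₀(V_out/V_in).
20·log₁₀(56/1.5) = 20·log₁₀(37.33) = 31.4 dB.

31.4 dB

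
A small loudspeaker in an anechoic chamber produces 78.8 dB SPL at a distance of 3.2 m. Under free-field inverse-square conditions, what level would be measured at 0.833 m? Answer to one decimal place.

For a point source in a free field, ΔL = −20·log₁₀(d₂/d₁).
ΔL = −20·log₁₀(0.833/3.2) = 11.69 dB, so L₂ = 78.8 + (11.69) = 90.5 dB SPL.

90.5 dB SPL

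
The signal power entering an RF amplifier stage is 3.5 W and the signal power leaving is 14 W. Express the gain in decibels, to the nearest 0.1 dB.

Power ratio → dB uses the 10·log₁₀ form:
10·log₁₀(14/3.5) = 10·log₁₀(4.000) = 6.0 dB.

6.0 dB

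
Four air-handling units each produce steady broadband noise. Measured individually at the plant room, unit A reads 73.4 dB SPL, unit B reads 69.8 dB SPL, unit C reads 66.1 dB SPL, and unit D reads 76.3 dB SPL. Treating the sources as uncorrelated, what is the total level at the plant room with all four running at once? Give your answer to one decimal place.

78.9 dB SPL

Incoherent sources sum as intensities:
L_total = 10·log₁₀(10^(73.4/10) + 10^(69.8/10) + 10^(66.1/10) + 10^(76.3/10)) = 10·log₁₀(78160000) = 78.9 dB SPL.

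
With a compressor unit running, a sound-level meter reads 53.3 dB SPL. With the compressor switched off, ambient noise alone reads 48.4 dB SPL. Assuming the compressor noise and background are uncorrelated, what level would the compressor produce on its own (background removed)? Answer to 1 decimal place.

Remove the background by subtracting linear intensities:
L_src = 10·log₁₀(10^(53.3/10) − 10^(48.4/10)) = 10·log₁₀(144600) = 51.6 dB SPL.

51.6 dB SPL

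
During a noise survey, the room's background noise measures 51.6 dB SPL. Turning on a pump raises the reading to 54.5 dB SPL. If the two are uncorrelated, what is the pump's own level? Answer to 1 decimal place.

51.4 dB SPL

Subtract intensities: L_src = 10·log₁₀(10^(L_total/10) − 10^(L_bg/10)).
L_src = 10·log₁₀(10^(54.5/10) − 10^(51.6/10)) = 10·log₁₀(137300) = 51.4 dB SPL.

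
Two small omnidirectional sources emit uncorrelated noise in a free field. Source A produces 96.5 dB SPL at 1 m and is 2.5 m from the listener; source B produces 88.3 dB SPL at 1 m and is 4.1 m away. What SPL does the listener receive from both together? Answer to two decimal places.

At the listener: L_A = 96.5 − 20·log₁₀(2.5) = 88.541 dB; L_B = 88.3 − 20·log₁₀(4.1) = 76.044 dB.
Combined: 10·log₁₀(10^(88.541/10)+10^(76.044/10)) = 88.78 dB SPL.

88.78 dB SPL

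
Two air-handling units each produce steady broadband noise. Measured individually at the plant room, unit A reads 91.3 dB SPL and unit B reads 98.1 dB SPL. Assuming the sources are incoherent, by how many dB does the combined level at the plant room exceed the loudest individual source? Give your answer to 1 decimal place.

0.8 dB

Uncorrelated sources add in intensity (power), not in dB.
L_total = 10·log₁₀(10^(91.3/10) + 10^(98.1/10)) = 98.92 dB SPL.
Excess over the loudest (98.1 dB): 98.92 − 98.1 = 0.8 dB.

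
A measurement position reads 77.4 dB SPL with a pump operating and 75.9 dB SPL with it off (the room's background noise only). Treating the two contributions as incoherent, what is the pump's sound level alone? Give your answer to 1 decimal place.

72.1 dB SPL

Background correction is a power subtraction:
L_src = 10·log₁₀(10^(77.4/10) − 10^(75.9/10)) = 10·log₁₀(16050000) = 72.1 dB SPL.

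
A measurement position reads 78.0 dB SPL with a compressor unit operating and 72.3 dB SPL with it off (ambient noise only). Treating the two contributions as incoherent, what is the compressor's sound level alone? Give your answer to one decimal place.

Subtract intensities: L_src = 10·log₁₀(10^(L_total/10) − 10^(L_bg/10)).
L_src = 10·log₁₀(10^(78.0/10) − 10^(72.3/10)) = 10·log₁₀(46110000) = 76.6 dB SPL.

76.6 dB SPL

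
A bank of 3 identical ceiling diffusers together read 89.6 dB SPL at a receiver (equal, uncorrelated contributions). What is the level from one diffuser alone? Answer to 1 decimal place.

84.8 dB SPL

3 equal incoherent sources add 10·log₁₀(3) = 4.77 dB over one source.
L_one = 89.6 − 4.77 = 84.8 dB SPL.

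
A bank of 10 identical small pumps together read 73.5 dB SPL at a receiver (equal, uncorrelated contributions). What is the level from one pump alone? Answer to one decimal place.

63.5 dB SPL

10 equal incoherent sources add 10·log₁₀(10) = 10.00 dB over one source.
L_one = 73.5 − 10.00 = 63.5 dB SPL.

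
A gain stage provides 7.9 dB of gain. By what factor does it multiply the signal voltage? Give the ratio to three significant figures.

2.48

Voltage ratio = 10^(dB/20).
10^(7.9/20) = 10^(0.3950) = 2.48.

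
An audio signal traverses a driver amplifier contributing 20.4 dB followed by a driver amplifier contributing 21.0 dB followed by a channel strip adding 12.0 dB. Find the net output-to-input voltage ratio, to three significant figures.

Net gain = 20.4 + 21.0 + 12.0 = 53.4 dB.
Voltage ratio = 10^(53.4/20) = 468.

468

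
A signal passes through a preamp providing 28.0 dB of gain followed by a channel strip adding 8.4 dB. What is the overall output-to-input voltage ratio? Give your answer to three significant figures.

66.1

Net gain = 28.0 + 8.4 = 36.4 dB.
Voltage ratio = 10^(36.4/20) = 66.1.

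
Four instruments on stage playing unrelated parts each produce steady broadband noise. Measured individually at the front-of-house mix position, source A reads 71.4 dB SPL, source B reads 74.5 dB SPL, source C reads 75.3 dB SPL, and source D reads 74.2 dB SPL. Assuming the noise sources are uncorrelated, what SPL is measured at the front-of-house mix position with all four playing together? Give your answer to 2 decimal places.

80.09 dB SPL

Incoherent sources sum as intensities:
L_total = 10·log₁₀(10^(71.4/10) + 10^(74.5/10) + 10^(75.3/10) + 10^(74.2/10)) = 10·log₁₀(102200000) = 80.09 dB SPL.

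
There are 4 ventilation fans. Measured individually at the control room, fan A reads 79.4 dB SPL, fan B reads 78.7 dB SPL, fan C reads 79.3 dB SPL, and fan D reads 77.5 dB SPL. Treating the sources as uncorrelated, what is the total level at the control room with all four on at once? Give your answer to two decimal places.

84.81 dB SPL

Uncorrelated sources add in intensity (power), not in dB.
L_total = 10·log₁₀(10^(79.4/10) + 10^(78.7/10) + 10^(79.3/10) + 10^(77.5/10)) = 10·log₁₀(302600000) = 84.81 dB SPL.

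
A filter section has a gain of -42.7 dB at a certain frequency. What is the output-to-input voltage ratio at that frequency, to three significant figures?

0.00733

Voltage ratio = 10^(dB/20).
10^(-42.7/20) = 10^(-2.135) = 0.00733.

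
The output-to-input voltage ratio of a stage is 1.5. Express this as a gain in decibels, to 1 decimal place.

Voltage is an amplitude quantity, so gain = 20·log₁₀(V_out/V_in).
20·log₁₀(1.5) = 3.5 dB.

3.5 dB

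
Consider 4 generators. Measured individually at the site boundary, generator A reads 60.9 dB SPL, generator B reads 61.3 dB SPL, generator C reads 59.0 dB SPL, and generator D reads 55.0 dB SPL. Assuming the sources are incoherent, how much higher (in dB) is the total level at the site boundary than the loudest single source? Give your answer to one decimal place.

Uncorrelated sources add in intensity (power), not in dB.
L_total = 10·log₁₀(10^(60.9/10) + 10^(61.3/10) + 10^(59.0/10) + 10^(55.0/10)) = 65.67 dB SPL.
Excess over the loudest (61.3 dB): 65.67 − 61.3 = 4.4 dB.

4.4 dB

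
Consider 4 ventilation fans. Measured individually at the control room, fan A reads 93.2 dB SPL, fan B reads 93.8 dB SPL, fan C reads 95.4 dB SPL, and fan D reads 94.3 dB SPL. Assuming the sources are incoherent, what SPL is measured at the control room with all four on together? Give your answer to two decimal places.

Uncorrelated sources add in intensity (power), not in dB.
L_total = 10·log₁₀(10^(93.2/10) + 10^(93.8/10) + 10^(95.4/10) + 10^(94.3/10)) = 10·log₁₀(10647000000) = 100.27 dB SPL.

100.27 dB SPL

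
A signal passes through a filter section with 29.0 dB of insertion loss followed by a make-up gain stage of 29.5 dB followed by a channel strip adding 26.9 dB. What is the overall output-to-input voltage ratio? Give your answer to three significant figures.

23.4

Net gain = (−29.0) + 29.5 + 26.9 = 27.4 dB.
Voltage ratio = 10^(27.4/20) = 23.4.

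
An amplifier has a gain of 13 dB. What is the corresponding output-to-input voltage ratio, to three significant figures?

Voltage ratio = 10^(dB/20).
10^(13/20) = 10^(0.6500) = 4.47.

4.47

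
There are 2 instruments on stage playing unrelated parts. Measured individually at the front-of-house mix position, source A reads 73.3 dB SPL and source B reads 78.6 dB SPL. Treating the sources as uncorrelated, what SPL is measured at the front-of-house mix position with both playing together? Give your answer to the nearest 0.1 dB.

Uncorrelated sources add in intensity (power), not in dB.
L_total = 10·log₁₀(10^(73.3/10) + 10^(78.6/10)) = 10·log₁₀(93820000) = 79.7 dB SPL.

79.7 dB SPL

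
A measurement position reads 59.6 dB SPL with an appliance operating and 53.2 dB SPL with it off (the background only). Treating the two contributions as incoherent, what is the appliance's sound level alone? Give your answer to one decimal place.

58.5 dB SPL

Remove the background by subtracting linear intensities:
L_src = 10·log₁₀(10^(59.6/10) − 10^(53.2/10)) = 10·log₁₀(703100) = 58.5 dB SPL.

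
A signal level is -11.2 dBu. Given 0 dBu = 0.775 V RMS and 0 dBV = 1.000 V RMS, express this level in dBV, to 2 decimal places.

The offset between the scales is 20·log₁₀(0.775/1.000) = −2.214 dB.
So dBV = -11.2 − 2.214 = -13.41 dBV.

-13.41 dBV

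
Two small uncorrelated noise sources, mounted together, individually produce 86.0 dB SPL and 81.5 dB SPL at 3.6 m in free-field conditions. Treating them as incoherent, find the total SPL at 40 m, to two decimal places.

66.40 dB SPL

Combined at 3.6 m: 10·log₁₀(10^(86.0/10)+10^(81.5/10)) = 87.319 dB SPL.
Then apply −20·log₁₀(40/3.6) = -20.915 dB → 66.40 dB SPL.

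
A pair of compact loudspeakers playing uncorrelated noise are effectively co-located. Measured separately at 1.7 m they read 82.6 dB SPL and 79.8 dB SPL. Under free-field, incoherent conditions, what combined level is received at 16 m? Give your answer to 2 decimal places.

Combined at 1.7 m: 10·log₁₀(10^(82.6/10)+10^(79.8/10)) = 84.432 dB SPL.
Then apply −20·log₁₀(16/1.7) = -19.473 dB → 64.96 dB SPL.

64.96 dB SPL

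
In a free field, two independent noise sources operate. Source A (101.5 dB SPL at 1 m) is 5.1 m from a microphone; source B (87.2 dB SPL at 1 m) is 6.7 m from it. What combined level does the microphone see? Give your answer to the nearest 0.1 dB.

At the listener: L_A = 101.5 − 20·log₁₀(5.1) = 87.35 dB; L_B = 87.2 − 20·log₁₀(6.7) = 70.68 dB.
Combined: 10·log₁₀(10^(87.35/10)+10^(70.68/10)) = 87.4 dB SPL.

87.4 dB SPL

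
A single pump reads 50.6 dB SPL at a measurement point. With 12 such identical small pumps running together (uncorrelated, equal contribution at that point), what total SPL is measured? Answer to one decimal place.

61.4 dB SPL

12 equal incoherent sources raise the level by 10·log₁₀(12) = 10.79 dB.
L_total = 50.6 + 10.79 = 61.4 dB SPL.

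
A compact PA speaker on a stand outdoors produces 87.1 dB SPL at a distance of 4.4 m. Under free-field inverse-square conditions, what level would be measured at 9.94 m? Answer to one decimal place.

Free-field point source: level drops by 20·log₁₀ of the distance ratio.
ΔL = −20·log₁₀(9.94/4.4) = -7.08 dB, so L₂ = 87.1 + (-7.08) = 80.0 dB SPL.

80.0 dB SPL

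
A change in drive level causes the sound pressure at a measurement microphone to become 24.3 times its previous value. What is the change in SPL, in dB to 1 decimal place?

Sound pressure is an amplitude quantity: ΔL = 20·log₁₀(p₂/p₁).
20·log₁₀(24.3) = 27.7 dB.

27.7 dB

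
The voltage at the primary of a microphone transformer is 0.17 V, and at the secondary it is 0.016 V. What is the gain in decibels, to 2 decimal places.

Voltage ratio → dB uses the 20·log₁₀ form:
20·log₁₀(0.016/0.17) = 20·log₁₀(0.09412) = -20.53 dB.

-20.53 dB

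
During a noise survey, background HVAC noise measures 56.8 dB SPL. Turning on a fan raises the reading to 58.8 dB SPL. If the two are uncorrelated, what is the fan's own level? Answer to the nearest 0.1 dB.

Subtract intensities: L_src = 10·log₁₀(10^(L_total/10) − 10^(L_bg/10)).
L_src = 10·log₁₀(10^(58.8/10) − 10^(56.8/10)) = 10·log₁₀(279900) = 54.5 dB SPL.

54.5 dB SPL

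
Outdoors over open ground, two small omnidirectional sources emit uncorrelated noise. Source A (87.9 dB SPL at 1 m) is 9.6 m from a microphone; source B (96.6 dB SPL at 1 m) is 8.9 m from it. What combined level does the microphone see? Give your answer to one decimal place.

78.1 dB SPL

At the listener: L_A = 87.9 − 20·log₁₀(9.6) = 68.25 dB; L_B = 96.6 − 20·log₁₀(8.9) = 77.61 dB.
Combined: 10·log₁₀(10^(68.25/10)+10^(77.61/10)) = 78.1 dB SPL.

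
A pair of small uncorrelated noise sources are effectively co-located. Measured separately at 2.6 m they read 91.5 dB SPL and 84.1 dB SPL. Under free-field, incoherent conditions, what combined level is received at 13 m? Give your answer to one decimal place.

78.2 dB SPL

Combined at 2.6 m: 10·log₁₀(10^(91.5/10)+10^(84.1/10)) = 92.23 dB SPL.
Then apply −20·log₁₀(13/2.6) = -13.98 dB → 78.2 dB SPL.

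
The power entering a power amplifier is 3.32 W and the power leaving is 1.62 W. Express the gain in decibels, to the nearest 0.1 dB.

-3.1 dB

Power ratio → dB uses the 10·log₁₀ form:
10·log₁₀(1.62/3.32) = 10·log₁₀(0.4880) = -3.1 dB.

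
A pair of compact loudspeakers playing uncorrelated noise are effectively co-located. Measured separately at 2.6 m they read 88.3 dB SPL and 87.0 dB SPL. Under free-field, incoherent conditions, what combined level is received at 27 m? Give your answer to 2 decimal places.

70.38 dB SPL

Combined at 2.6 m: 10·log₁₀(10^(88.3/10)+10^(87.0/10)) = 90.709 dB SPL.
Then apply −20·log₁₀(27/2.6) = -20.328 dB → 70.38 dB SPL.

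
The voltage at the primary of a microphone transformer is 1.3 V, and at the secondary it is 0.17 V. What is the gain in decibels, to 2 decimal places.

-17.67 dB

For a voltage ratio, dB = 20·log₁₀(V₂/V₁).
20·log₁₀(0.17/1.3) = 20·log₁₀(0.1308) = -17.67 dB.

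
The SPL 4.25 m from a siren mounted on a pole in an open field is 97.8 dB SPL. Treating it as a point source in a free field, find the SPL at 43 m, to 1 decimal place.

Inverse-square spreading gives ΔL = −20·log₁₀(d₂/d₁).
ΔL = −20·log₁₀(43/4.25) = -20.10 dB, so L₂ = 97.8 + (-20.10) = 77.7 dB SPL.

77.7 dB SPL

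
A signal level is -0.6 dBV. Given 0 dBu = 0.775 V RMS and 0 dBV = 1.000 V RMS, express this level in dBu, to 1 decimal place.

The offset between the scales is 20·log₁₀(0.775/1.000) = −2.214 dB.
So dBu = -0.6 + 2.214 = +1.6 dBu.

+1.6 dBu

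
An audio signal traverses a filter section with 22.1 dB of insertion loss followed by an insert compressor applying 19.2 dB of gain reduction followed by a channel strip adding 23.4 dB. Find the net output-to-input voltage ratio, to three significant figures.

0.127

Net gain = (−22.1) + (−19.2) + 23.4 = -17.9 dB.
Voltage ratio = 10^(-17.9/20) = 0.127.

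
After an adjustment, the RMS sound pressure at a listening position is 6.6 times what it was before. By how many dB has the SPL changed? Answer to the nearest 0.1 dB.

16.4 dB

Sound pressure is an amplitude quantity: ΔL = 20·log₁₀(p₂/p₁).
20·log₁₀(6.6) = 16.4 dB.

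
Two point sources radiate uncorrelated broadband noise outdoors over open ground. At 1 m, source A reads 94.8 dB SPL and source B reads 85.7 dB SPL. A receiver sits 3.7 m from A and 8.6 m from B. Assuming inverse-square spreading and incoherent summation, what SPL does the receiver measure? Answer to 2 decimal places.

83.53 dB SPL

At the listener: L_A = 94.8 − 20·log₁₀(3.7) = 83.436 dB; L_B = 85.7 − 20·log₁₀(8.6) = 67.010 dB.
Combined: 10·log₁₀(10^(83.436/10)+10^(67.010/10)) = 83.53 dB SPL.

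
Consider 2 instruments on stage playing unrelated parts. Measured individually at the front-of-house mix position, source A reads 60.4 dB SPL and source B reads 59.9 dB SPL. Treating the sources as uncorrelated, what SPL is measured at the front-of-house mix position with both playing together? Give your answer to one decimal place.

63.2 dB SPL

Incoherent sources sum as intensities:
L_total = 10·log₁₀(10^(60.4/10) + 10^(59.9/10)) = 10·log₁₀(2074000) = 63.2 dB SPL.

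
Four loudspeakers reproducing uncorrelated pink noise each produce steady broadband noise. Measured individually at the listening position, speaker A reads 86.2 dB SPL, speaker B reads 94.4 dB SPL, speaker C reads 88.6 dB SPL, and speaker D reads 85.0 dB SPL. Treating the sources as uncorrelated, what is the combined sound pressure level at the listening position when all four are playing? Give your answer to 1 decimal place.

96.2 dB SPL

Uncorrelated sources add in intensity (power), not in dB.
L_total = 10·log₁₀(10^(86.2/10) + 10^(94.4/10) + 10^(88.6/10) + 10^(85.0/10)) = 10·log₁₀(4212000000) = 96.2 dB SPL.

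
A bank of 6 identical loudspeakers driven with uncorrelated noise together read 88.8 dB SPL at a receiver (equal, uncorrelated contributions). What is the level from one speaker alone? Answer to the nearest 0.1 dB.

6 equal incoherent sources add 10·log₁₀(6) = 7.78 dB over one source.
L_one = 88.8 − 7.78 = 81.0 dB SPL.

81.0 dB SPL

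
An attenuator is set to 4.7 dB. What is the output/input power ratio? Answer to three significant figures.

Power ratio = 10^(dB/10).
10^(-4.7/10) = 10^(-0.4700) = 0.339.

0.339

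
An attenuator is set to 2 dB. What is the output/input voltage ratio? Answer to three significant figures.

Voltage ratio = 10^(dB/20).
10^(-2/20) = 10^(-0.1000) = 0.794.

0.794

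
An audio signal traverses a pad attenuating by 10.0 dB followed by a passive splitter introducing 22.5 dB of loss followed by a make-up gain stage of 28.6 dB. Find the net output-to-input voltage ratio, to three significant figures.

0.638

Net gain = (−10.0) + (−22.5) + 28.6 = -3.9 dB.
Voltage ratio = 10^(-3.9/20) = 0.638.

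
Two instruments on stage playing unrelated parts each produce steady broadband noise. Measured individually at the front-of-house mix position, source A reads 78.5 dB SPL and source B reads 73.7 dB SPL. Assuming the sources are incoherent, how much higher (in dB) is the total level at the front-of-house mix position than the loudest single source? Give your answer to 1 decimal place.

1.2 dB

Incoherent sources sum as intensities:
L_total = 10·log₁₀(10^(78.5/10) + 10^(73.7/10)) = 79.74 dB SPL.
Excess over the loudest (78.5 dB): 79.74 − 78.5 = 1.2 dB.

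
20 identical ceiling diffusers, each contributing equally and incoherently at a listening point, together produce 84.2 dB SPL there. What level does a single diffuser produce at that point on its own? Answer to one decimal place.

20 equal incoherent sources add 10·log₁₀(20) = 13.01 dB over one source.
L_one = 84.2 − 13.01 = 71.2 dB SPL.

71.2 dB SPL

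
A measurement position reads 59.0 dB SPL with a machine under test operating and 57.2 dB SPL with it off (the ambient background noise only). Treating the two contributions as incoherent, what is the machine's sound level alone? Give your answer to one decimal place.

54.3 dB SPL

Remove the background by subtracting linear intensities:
L_src = 10·log₁₀(10^(59.0/10) − 10^(57.2/10)) = 10·log₁₀(269500) = 54.3 dB SPL.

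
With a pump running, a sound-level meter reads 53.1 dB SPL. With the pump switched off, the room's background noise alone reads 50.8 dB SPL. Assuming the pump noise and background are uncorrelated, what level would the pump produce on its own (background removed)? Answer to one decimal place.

Remove the background by subtracting linear intensities:
L_src = 10·log₁₀(10^(53.1/10) − 10^(50.8/10)) = 10·log₁₀(83950) = 49.2 dB SPL.

49.2 dB SPL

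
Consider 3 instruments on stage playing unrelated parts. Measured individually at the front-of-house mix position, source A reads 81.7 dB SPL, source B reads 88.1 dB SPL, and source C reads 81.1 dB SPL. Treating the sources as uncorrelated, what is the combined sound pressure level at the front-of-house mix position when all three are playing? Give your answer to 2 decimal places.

89.65 dB SPL

Incoherent sources sum as intensities:
L_total = 10·log₁₀(10^(81.7/10) + 10^(88.1/10) + 10^(81.1/10)) = 10·log₁₀(922400000) = 89.65 dB SPL.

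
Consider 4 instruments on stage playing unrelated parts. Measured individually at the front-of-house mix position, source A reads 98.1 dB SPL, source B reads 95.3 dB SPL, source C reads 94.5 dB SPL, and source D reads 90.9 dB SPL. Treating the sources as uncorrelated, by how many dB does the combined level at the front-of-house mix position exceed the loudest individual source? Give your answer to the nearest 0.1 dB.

Uncorrelated sources add in intensity (power), not in dB.
L_total = 10·log₁₀(10^(98.1/10) + 10^(95.3/10) + 10^(94.5/10) + 10^(90.9/10)) = 101.43 dB SPL.
Excess over the loudest (98.1 dB): 101.43 − 98.1 = 3.3 dB.

3.3 dB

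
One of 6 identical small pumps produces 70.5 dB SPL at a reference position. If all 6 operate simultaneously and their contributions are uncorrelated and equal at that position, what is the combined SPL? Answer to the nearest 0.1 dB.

6 equal incoherent sources raise the level by 10·log₁₀(6) = 7.78 dB.
L_total = 70.5 + 7.78 = 78.3 dB SPL.

78.3 dB SPL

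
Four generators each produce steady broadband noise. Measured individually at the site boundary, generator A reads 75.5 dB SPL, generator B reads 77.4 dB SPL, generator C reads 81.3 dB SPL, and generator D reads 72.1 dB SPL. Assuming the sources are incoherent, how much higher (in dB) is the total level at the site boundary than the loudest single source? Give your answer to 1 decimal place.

2.5 dB

Incoherent sources sum as intensities:
L_total = 10·log₁₀(10^(75.5/10) + 10^(77.4/10) + 10^(81.3/10) + 10^(72.1/10)) = 83.83 dB SPL.
Excess over the loudest (81.3 dB): 83.83 − 81.3 = 2.5 dB.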